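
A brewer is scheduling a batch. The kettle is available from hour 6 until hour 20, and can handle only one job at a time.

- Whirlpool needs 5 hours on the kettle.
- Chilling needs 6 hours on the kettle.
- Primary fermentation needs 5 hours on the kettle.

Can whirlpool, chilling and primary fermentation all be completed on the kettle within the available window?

No

The kettle window is 20 − 6 = 14 hours.
Running back to back, the jobs need 5 + 6 + 5 = 16 hours on the kettle.
Since 16 > 14, they cannot all fit.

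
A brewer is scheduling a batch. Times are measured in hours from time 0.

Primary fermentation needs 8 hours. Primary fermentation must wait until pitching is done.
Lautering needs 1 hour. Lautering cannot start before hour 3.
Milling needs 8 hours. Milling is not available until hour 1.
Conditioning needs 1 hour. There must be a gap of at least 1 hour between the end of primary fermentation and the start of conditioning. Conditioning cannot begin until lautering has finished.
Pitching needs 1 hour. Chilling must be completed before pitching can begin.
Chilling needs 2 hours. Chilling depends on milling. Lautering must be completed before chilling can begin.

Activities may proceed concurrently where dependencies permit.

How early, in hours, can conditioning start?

Lautering waits on its own release at hour 3, so it starts at hour 3 and finishes at 3 + 1 = hour 4.
After its own release at hour 1, milling can start at hour 1 and finishes at hour 9.
For chilling: milling (finishes hour 9); lautering (finishes hour 4). Taking the maximum gives a start of hour 9, and it finishes at 9 + 2 = hour 11.
Pitching waits on chilling (finishes hour 11), so it starts at hour 11 and finishes at 11 + 1 = hour 12.
Primary fermentation cannot begin until pitching (finishes hour 12). It runs from hour 12 to 12 + 8 = hour 20.
Conditioning waits on primary fermentation (finishes hour 20, plus 1-hour gap → hour 21); lautering (finishes hour 4). The latest of these is hour 21, which is the earliest conditioning can start.

21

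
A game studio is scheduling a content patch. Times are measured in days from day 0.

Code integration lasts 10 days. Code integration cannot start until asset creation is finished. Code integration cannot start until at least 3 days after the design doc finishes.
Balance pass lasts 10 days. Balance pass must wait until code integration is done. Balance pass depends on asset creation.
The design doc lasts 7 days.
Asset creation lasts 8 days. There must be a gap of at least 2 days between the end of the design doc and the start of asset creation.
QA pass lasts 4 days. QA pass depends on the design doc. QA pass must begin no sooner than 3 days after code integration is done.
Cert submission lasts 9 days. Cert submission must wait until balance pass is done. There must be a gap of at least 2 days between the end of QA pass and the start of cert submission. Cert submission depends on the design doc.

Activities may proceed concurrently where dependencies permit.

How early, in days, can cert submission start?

The design doc can start immediately at day 0; it finishes at day 7.
Asset creation cannot begin until the design doc (finishes day 7, plus 2-day gap → day 9). It runs from day 9 to 9 + 8 = day 17.
Code integration has to wait for asset creation (finishes day 17); the design doc (finishes day 7, plus 3-day gap → day 10). The latest of these is day 17, so code integration runs day 17 to 17 + 10 = day 27.
QA pass needs all of the design doc (finishes day 7); code integration (finishes day 27, plus 3-day gap → day 30). That puts its earliest start at day 30; it finishes at 30 + 4 = day 34.
Balance pass has to wait for code integration (finishes day 27); asset creation (finishes day 17). The latest of these is day 27, so balance pass runs day 27 to 27 + 10 = day 37.
Cert submission waits on balance pass (finishes day 37); QA pass (finishes day 34, plus 2-day gap → day 36); the design doc (finishes day 7). The latest of these is day 37, which is the earliest cert submission can start.

37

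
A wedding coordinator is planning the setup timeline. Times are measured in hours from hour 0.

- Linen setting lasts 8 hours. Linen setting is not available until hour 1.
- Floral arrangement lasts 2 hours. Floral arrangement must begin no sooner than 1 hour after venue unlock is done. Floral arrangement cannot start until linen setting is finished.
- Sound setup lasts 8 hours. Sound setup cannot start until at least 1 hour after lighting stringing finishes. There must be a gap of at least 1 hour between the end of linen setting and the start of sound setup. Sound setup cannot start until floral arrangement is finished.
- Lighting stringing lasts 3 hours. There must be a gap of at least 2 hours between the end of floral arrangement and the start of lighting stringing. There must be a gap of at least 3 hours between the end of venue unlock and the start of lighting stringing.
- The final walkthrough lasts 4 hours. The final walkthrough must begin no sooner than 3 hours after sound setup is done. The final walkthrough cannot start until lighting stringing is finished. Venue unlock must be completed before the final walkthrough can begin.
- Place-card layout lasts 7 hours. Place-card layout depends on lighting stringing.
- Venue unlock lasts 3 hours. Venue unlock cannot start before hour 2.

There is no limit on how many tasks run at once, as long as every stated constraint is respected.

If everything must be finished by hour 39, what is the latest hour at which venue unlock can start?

The final walkthrough must finish by hour 39; it takes 4 hours, so it must start by 39 − 4 = hour 35.
Sound setup must finish before the final walkthrough (must start by hour 35, minus 3-hour gap → hour 32). With an 8-hour duration, sound setup must start by 32 − 8 = hour 24.
Nothing follows place-card layout; the deadline of hour 39 is its only limit. It must start by 39 − 7 = hour 32.
For lighting stringing: sound setup (must start by hour 24, minus 1-hour gap → hour 23); place-card layout (must start by hour 32); the final walkthrough (must start by hour 35). The most restrictive is hour 23; with a 3-hour duration, lighting stringing must start by hour 20.
Floral arrangement has several dependents: lighting stringing (must start by hour 20, minus 2-hour gap → hour 18); sound setup (must start by hour 24). The earliest of those limits is hour 18, so floral arrangement must start by 18 − 2 = hour 16.
Venue unlock must finish in time for floral arrangement (must start by hour 16, minus 1-hour gap → hour 15); lighting stringing (must start by hour 20, minus 3-hour gap → hour 17); the final walkthrough (must start by hour 35). The tightest is hour 15, so venue unlock must start by 15 − 3 = hour 12.

12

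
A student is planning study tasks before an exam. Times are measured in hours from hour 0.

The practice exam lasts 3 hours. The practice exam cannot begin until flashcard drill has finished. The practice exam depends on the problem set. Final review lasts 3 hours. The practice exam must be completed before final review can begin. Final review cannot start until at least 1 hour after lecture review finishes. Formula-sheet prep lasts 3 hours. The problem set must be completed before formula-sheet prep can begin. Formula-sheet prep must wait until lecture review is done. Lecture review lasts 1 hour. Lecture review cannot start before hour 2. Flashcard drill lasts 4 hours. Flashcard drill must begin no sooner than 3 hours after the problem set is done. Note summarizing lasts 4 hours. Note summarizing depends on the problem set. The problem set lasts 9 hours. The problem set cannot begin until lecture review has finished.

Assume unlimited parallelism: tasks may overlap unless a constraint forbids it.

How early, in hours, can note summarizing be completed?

After its own release at hour 2, lecture review can start at hour 2 and finishes at hour 3.
The problem set cannot begin until lecture review (finishes hour 3). It runs from hour 3 to 3 + 9 = hour 12.
After the problem set (finishes hour 12), note summarizing can start at hour 12 and finishes at hour 16.

16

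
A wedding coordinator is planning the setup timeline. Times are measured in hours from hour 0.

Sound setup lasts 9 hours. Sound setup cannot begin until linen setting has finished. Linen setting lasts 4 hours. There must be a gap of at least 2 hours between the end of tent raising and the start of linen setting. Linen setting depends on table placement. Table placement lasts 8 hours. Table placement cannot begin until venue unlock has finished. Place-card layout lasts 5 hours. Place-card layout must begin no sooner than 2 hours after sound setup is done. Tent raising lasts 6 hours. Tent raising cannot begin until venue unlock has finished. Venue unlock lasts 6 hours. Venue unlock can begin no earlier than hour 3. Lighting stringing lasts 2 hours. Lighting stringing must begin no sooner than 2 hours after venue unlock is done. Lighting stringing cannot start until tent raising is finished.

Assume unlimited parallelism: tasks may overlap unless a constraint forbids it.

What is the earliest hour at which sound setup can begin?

21

After its own release at hour 3, venue unlock can start at hour 3 and finishes at hour 9.
Table placement cannot begin until venue unlock (finishes hour 9). It runs from hour 9 to 9 + 8 = hour 17.
Tent raising cannot begin until venue unlock (finishes hour 9). It runs from hour 9 to 9 + 6 = hour 15.
Linen setting needs all of tent raising (finishes hour 15, plus 2-hour gap → hour 17); table placement (finishes hour 17). That puts its earliest start at hour 17; it finishes at 17 + 4 = hour 21.
Sound setup waits on linen setting (finishes hour 21), so the earliest it can start is hour 21.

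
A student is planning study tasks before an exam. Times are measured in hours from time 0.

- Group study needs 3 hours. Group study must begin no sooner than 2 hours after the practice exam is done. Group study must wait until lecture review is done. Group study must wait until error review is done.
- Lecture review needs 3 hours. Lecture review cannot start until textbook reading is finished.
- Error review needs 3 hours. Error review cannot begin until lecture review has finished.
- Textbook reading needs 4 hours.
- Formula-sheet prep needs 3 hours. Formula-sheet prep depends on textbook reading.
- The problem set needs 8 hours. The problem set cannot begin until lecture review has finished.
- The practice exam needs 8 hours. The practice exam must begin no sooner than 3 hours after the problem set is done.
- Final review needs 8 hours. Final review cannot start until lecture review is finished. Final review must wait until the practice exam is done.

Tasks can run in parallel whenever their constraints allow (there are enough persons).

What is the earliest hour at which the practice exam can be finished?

Nothing blocks textbook reading, so it runs from hour 0 to hour 4.
After textbook reading (finishes hour 4), lecture review can start at hour 4 and finishes at hour 7.
The problem set waits on lecture review (finishes hour 7), so it starts at hour 7 and finishes at 7 + 8 = hour 15.
The practice exam cannot begin until the problem set (finishes hour 15, plus 3-hour gap → hour 18). It runs from hour 18 to 18 + 8 = hour 26.

26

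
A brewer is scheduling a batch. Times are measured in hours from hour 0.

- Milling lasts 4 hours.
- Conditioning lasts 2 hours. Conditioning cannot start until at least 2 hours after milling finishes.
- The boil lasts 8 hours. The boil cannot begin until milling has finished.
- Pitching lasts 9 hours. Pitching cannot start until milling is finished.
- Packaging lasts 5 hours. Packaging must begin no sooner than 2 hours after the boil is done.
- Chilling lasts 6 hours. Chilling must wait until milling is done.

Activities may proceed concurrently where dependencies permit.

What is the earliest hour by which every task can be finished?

19

Nothing blocks milling, so it runs from hour 0 to hour 4.
After milling (finishes hour 4, plus 2-hour gap → hour 6), conditioning can start at hour 6 and finishes at hour 8.
Pitching cannot begin until milling (finishes hour 4). It runs from hour 4 to 4 + 9 = hour 13.
Chilling cannot begin until milling (finishes hour 4). It runs from hour 4 to 4 + 6 = hour 10.
The boil cannot begin until milling (finishes hour 4). It runs from hour 4 to 4 + 8 = hour 12.
After the boil (finishes hour 12, plus 2-hour gap → hour 14), packaging can start at hour 14 and finishes at hour 19.
All tasks are finished once the last one completes. Finish times: Milling at 4, The boil at 12, Chilling at 10, Pitching at 13, Conditioning at 8, Packaging at 19. The latest is hour 19.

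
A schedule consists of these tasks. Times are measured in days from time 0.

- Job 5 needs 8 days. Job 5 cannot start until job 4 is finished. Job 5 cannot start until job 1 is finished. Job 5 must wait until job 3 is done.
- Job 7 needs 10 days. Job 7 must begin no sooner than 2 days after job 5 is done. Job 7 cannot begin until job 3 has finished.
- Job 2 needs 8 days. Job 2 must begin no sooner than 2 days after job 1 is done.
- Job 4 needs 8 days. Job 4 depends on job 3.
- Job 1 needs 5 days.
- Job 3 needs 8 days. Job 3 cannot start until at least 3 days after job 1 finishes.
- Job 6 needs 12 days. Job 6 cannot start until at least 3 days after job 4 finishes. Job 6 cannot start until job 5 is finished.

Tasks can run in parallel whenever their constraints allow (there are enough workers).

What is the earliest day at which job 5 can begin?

Job 1 can start immediately at day 0; it finishes at day 5.
After job 1 (finishes day 5, plus 3-day gap → day 8), job 3 can start at day 8 and finishes at day 16.
After job 3 (finishes day 16), job 4 can start at day 16 and finishes at day 24.
Job 5 waits on job 4 (finishes day 24); job 1 (finishes day 5); job 3 (finishes day 16). The latest of these is day 24, which is the earliest job 5 can start.

24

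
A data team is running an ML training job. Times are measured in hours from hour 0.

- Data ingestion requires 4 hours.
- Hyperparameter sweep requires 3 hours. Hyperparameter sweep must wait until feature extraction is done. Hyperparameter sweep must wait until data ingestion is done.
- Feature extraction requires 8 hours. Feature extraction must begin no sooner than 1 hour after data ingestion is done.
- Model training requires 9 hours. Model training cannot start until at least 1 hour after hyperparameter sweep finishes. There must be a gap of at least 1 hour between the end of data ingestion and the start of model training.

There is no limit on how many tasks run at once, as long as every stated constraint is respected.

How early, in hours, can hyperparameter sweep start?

13

Nothing blocks data ingestion, so it runs from hour 0 to hour 4.
After data ingestion (finishes hour 4, plus 1-hour gap → hour 5), feature extraction can start at hour 5 and finishes at hour 13.
Hyperparameter sweep waits on feature extraction (finishes hour 13); data ingestion (finishes hour 4). The latest of these is hour 13, which is the earliest hyperparameter sweep can start.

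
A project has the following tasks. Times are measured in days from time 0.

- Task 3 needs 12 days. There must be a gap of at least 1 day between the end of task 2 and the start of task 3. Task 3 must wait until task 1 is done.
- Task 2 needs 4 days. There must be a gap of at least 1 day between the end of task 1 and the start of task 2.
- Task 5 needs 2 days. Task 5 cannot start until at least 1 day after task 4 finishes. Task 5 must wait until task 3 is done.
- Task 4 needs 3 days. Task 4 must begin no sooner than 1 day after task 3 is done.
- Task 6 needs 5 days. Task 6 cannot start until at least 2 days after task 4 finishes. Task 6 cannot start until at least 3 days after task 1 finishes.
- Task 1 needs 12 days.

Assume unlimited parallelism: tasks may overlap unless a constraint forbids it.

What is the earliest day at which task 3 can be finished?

30

Nothing blocks task 1, so it runs from day 0 to day 12.
After task 1 (finishes day 12, plus 1-day gap → day 13), task 2 can start at day 13 and finishes at day 17.
For task 3: task 2 (finishes day 17, plus 1-day gap → day 18); task 1 (finishes day 12). Taking the maximum gives a start of day 18, and it finishes at 18 + 12 = day 30.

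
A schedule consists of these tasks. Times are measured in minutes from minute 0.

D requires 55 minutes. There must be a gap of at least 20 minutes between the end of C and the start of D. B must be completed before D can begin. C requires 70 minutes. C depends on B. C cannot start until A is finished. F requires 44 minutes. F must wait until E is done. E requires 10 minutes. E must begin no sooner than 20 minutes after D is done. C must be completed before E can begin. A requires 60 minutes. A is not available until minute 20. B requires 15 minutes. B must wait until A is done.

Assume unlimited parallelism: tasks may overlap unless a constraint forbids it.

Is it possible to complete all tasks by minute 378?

Yes

A cannot begin until its own release at minute 20. It runs from minute 20 to 20 + 60 = minute 80.
B waits on A (finishes minute 80), so it starts at minute 80 and finishes at 80 + 15 = minute 95.
C needs all of B (finishes minute 95); A (finishes minute 80). That puts its earliest start at minute 95; it finishes at 95 + 70 = minute 165.
D needs all of C (finishes minute 165, plus 20-minute gap → minute 185); B (finishes minute 95). That puts its earliest start at minute 185; it finishes at 185 + 55 = minute 240.
E cannot start until D (finishes minute 240, plus 20-minute gap → minute 260); C (finishes minute 165). The controlling bound is minute 260, so E finishes at 260 + 10 = minute 270.
After E (finishes minute 270), F can start at minute 270 and finishes at minute 314.
Every task is finished by minute 314, which is no later than the deadline of 378, so the schedule is feasible.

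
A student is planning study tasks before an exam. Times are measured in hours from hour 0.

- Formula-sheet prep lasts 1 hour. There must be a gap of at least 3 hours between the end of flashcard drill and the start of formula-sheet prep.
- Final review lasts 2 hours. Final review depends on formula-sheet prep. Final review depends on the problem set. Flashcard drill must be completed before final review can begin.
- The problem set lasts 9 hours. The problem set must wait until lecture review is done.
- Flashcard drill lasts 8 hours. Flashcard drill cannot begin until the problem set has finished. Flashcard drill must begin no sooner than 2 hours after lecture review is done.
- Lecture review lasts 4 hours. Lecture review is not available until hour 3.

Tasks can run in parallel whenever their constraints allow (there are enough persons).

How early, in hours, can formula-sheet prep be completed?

28

Lecture review waits on its own release at hour 3, so it starts at hour 3 and finishes at 3 + 4 = hour 7.
The problem set waits on lecture review (finishes hour 7), so it starts at hour 7 and finishes at 7 + 9 = hour 16.
For flashcard drill: the problem set (finishes hour 16); lecture review (finishes hour 7, plus 2-hour gap → hour 9). Taking the maximum gives a start of hour 16, and it finishes at 16 + 8 = hour 24.
Formula-sheet prep waits on flashcard drill (finishes hour 24, plus 3-hour gap → hour 27), so it starts at hour 27 and finishes at 27 + 1 = hour 28.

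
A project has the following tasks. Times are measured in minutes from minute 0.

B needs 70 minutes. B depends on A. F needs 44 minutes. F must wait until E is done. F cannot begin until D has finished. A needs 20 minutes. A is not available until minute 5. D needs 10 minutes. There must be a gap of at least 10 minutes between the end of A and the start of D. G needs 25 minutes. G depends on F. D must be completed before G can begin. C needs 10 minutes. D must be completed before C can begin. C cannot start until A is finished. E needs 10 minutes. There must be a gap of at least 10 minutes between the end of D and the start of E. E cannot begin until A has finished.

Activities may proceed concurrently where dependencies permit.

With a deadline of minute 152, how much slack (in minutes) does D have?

A waits on its own release at minute 5, so it starts at minute 5 and finishes at 5 + 20 = minute 25.
D waits on A (finishes minute 25, plus 10-minute gap → minute 35), so it starts at minute 35 and finishes at 35 + 10 = minute 45.

Working backward from the deadline:
Nothing follows C; the deadline of minute 152 is its only limit. It must start by 152 − 10 = minute 142.
G must finish by minute 152; it takes 25 minutes, so it must start by 152 − 25 = minute 127.
F has to be done before G (must start by minute 127). That means finishing by minute 127, i.e. starting by 127 − 44 = minute 83.
E feeds into F (must start by minute 83); so E must finish by minute 83 and therefore start by minute 73.
D must finish in time for C (must start by minute 142); E (must start by minute 73, minus 10-minute gap → minute 63); F (must start by minute 83); G (must start by minute 127). The tightest is minute 63, so D must start by 63 − 10 = minute 53.
So D can start as early as minute 35 and as late as minute 53, giving 53 − 35 = 18 minutes of slack.

18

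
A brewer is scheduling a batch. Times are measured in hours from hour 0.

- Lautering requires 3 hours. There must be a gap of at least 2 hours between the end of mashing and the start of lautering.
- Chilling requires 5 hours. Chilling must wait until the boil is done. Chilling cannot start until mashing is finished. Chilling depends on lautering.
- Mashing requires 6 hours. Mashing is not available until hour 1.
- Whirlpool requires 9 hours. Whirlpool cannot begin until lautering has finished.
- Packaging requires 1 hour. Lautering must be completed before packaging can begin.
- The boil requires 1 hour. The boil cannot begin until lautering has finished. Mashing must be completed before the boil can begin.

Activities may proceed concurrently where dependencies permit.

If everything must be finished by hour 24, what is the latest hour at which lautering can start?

12

Nothing follows chilling; the deadline of hour 24 is its only limit. It must start by 24 − 5 = hour 19.
The boil has to be done before chilling (must start by hour 19). That means finishing by hour 19, i.e. starting by 19 − 1 = hour 18.
To finish by hour 24, whirlpool (duration 9) must start no later than hour 15.
Packaging has no dependents, so it just needs to finish by hour 24. Starting by 24 − 1 = hour 23 achieves that.
Lautering has several dependents: the boil (must start by hour 18); whirlpool (must start by hour 15); chilling (must start by hour 19); packaging (must start by hour 23). The earliest of those limits is hour 15, so lautering must start by 15 − 3 = hour 12.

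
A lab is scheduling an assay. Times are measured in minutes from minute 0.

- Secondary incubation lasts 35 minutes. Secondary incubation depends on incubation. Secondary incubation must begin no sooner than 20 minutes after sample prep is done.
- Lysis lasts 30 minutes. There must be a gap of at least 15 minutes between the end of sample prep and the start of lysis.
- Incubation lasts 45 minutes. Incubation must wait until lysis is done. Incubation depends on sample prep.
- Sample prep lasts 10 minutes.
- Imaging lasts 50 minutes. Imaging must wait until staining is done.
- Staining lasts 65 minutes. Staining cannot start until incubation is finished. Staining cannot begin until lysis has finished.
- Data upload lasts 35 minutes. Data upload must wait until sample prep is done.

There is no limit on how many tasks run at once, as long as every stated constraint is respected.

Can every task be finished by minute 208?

No

Sample prep has no prerequisites, so it starts at minute 0 and finishes at minute 10.
Data upload waits on sample prep (finishes minute 10), so it starts at minute 10 and finishes at 10 + 35 = minute 45.
After sample prep (finishes minute 10, plus 15-minute gap → minute 25), lysis can start at minute 25 and finishes at minute 55.
Incubation cannot start until lysis (finishes minute 55); sample prep (finishes minute 10). The controlling bound is minute 55, so incubation finishes at 55 + 45 = minute 100.
Secondary incubation has to wait for incubation (finishes minute 100); sample prep (finishes minute 10, plus 20-minute gap → minute 30). The latest of these is minute 100, so secondary incubation runs minute 100 to 100 + 35 = minute 135.
Staining has to wait for incubation (finishes minute 100); lysis (finishes minute 55). The latest of these is minute 100, so staining runs minute 100 to 100 + 65 = minute 165.
After staining (finishes minute 165), imaging can start at minute 165 and finishes at minute 215.
The earliest everything can be done is minute 215, which is after the deadline of 208, so it is not possible.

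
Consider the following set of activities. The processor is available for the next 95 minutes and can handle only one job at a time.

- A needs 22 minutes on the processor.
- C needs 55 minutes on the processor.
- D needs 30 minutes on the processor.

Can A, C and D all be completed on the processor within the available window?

Running back to back, the jobs need 22 + 55 + 30 = 107 minutes on the processor.
Since 107 > 95, they cannot all fit.

No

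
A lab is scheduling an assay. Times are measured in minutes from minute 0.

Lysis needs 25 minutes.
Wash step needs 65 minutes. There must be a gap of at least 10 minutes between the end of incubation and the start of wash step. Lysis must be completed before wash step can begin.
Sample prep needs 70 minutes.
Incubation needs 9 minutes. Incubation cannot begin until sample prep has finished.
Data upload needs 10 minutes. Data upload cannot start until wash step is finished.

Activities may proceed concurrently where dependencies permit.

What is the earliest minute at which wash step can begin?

89

Lysis can start immediately at minute 0; it finishes at minute 25.
Nothing blocks sample prep, so it runs from minute 0 to minute 70.
After sample prep (finishes minute 70), incubation can start at minute 70 and finishes at minute 79.
Wash step waits on incubation (finishes minute 79, plus 10-minute gap → minute 89); lysis (finishes minute 25). The latest of these is minute 89, which is the earliest wash step can start.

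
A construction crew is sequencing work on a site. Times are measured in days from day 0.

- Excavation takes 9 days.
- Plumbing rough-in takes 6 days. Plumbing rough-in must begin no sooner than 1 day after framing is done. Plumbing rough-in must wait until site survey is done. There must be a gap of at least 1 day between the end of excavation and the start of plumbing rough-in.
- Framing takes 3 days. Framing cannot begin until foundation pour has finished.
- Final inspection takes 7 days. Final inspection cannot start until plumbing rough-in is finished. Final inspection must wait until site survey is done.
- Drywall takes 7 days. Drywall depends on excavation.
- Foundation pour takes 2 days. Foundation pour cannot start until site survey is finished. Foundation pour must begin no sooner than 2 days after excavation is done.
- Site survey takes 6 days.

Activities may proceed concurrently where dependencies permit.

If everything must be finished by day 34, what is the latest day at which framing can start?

17

Nothing follows final inspection; the deadline of day 34 is its only limit. It must start by 34 − 7 = day 27.
Plumbing rough-in has to be done before final inspection (must start by day 27). That means finishing by day 27, i.e. starting by 27 − 6 = day 21.
Framing has to be done before plumbing rough-in (must start by day 21, minus 1-day gap → day 20). That means finishing by day 20, i.e. starting by 20 − 3 = day 17.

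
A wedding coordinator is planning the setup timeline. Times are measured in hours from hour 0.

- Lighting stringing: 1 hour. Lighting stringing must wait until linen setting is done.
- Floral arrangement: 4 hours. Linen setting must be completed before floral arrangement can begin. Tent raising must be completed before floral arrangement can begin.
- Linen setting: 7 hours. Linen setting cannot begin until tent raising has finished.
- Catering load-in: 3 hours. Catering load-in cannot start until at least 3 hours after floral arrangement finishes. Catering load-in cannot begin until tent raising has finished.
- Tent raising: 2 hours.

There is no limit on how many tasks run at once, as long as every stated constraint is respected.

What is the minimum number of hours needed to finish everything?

Tent raising can start immediately at hour 0; it finishes at hour 2.
Linen setting cannot begin until tent raising (finishes hour 2). It runs from hour 2 to 2 + 7 = hour 9.
After linen setting (finishes hour 9), lighting stringing can start at hour 9 and finishes at hour 10.
Floral arrangement cannot start until linen setting (finishes hour 9); tent raising (finishes hour 2). The controlling bound is hour 9, so floral arrangement finishes at 9 + 4 = hour 13.
Catering load-in has to wait for floral arrangement (finishes hour 13, plus 3-hour gap → hour 16); tent raising (finishes hour 2). The latest of these is hour 16, so catering load-in runs hour 16 to 16 + 3 = hour 19.
All tasks are finished once the last one completes. Finish times: Tent raising at 2, Linen setting at 9, Floral arrangement at 13, Lighting stringing at 10, Catering load-in at 19. The latest is hour 19.

19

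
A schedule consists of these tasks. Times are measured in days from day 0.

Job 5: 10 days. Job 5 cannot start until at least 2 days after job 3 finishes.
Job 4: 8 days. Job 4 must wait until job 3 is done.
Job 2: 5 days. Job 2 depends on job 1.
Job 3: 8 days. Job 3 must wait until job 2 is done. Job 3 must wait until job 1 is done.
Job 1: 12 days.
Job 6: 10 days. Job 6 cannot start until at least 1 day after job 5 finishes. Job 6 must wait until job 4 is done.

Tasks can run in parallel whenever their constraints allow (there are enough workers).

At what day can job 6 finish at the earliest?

48

Job 1 has no prerequisites, so it starts at day 0 and finishes at day 12.
After job 1 (finishes day 12), job 2 can start at day 12 and finishes at day 17.
For job 3: job 2 (finishes day 17); job 1 (finishes day 12). Taking the maximum gives a start of day 17, and it finishes at 17 + 8 = day 25.
Job 5 cannot begin until job 3 (finishes day 25, plus 2-day gap → day 27). It runs from day 27 to 27 + 10 = day 37.
Job 4 waits on job 3 (finishes day 25), so it starts at day 25 and finishes at 25 + 8 = day 33.
For job 6: job 5 (finishes day 37, plus 1-day gap → day 38); job 4 (finishes day 33). Taking the maximum gives a start of day 38, and it finishes at 38 + 10 = day 48.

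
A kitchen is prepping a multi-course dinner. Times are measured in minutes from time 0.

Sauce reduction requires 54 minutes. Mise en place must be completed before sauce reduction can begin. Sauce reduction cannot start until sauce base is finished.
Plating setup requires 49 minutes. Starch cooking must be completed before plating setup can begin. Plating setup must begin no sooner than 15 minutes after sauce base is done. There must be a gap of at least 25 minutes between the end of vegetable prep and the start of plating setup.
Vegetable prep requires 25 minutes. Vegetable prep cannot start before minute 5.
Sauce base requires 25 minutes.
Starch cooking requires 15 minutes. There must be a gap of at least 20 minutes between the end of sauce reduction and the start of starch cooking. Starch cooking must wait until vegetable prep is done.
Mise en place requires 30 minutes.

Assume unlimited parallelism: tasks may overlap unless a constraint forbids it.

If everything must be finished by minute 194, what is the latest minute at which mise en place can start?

26

To finish by minute 194, plating setup (duration 49) must start no later than minute 145.
Starch cooking must finish before plating setup (must start by minute 145). With a 15-minute duration, starch cooking must start by 145 − 15 = minute 130.
Sauce reduction has to be done before starch cooking (must start by minute 130, minus 20-minute gap → minute 110). That means finishing by minute 110, i.e. starting by 110 − 54 = minute 56.
Mise en place feeds into sauce reduction (must start by minute 56); so mise en place must finish by minute 56 and therefore start by minute 26.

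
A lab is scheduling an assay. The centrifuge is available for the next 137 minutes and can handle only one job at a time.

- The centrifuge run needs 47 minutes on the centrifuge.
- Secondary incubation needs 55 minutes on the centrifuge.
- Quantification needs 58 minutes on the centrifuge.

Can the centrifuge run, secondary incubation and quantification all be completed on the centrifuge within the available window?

No

Running back to back, the jobs need 47 + 55 + 58 = 160 minutes on the centrifuge.
Since 160 > 137, they cannot all fit.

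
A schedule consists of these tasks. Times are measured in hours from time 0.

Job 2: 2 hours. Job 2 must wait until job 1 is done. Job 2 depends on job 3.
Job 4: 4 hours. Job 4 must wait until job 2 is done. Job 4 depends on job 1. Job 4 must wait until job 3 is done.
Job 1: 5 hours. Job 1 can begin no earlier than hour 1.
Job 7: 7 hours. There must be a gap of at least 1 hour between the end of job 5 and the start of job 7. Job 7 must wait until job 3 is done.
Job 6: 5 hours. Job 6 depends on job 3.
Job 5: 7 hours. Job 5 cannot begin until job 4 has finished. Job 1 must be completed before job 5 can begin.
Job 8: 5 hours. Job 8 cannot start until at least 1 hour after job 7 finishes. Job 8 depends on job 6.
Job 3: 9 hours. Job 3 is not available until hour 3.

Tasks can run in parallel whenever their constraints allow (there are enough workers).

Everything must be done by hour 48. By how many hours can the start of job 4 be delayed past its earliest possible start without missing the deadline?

Job 3 cannot begin until its own release at hour 3. It runs from hour 3 to 3 + 9 = hour 12.
After its own release at hour 1, job 1 can start at hour 1 and finishes at hour 6.
Job 2 cannot start until job 1 (finishes hour 6); job 3 (finishes hour 12). The controlling bound is hour 12, so job 2 finishes at 12 + 2 = hour 14.
Job 4 has to wait for job 2 (finishes hour 14); job 1 (finishes hour 6); job 3 (finishes hour 12). The latest of these is hour 14, so job 4 runs hour 14 to 14 + 4 = hour 18.

Working backward from the deadline:
Job 8 has no dependents, so it just needs to finish by hour 48. Starting by 48 − 5 = hour 43 achieves that.
Job 7 has to be done before job 8 (must start by hour 43, minus 1-hour gap → hour 42). That means finishing by hour 42, i.e. starting by 42 − 7 = hour 35.
Job 5 has to be done before job 7 (must start by hour 35, minus 1-hour gap → hour 34). That means finishing by hour 34, i.e. starting by 34 − 7 = hour 27.
Since job 5 (must start by hour 27) depends on it, job 4 must finish by hour 27. Backing off its 4-hour duration gives a latest start of hour 23.
So job 4 can start as early as hour 14 and as late as hour 23, giving 23 − 14 = 9 hours of slack.

9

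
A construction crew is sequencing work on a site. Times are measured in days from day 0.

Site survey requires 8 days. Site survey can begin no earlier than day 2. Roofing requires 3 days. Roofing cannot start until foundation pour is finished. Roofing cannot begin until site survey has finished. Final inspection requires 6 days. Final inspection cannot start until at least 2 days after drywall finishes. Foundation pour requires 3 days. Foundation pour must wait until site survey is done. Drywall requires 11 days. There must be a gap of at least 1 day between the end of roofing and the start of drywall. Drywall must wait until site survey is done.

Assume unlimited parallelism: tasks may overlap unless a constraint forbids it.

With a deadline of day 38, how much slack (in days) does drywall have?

Site survey cannot begin until its own release at day 2. It runs from day 2 to 2 + 8 = day 10.
Foundation pour cannot begin until site survey (finishes day 10). It runs from day 10 to 10 + 3 = day 13.
Roofing needs all of foundation pour (finishes day 13); site survey (finishes day 10). That puts its earliest start at day 13; it finishes at 13 + 3 = day 16.
Drywall needs all of roofing (finishes day 16, plus 1-day gap → day 17); site survey (finishes day 10). That puts its earliest start at day 17; it finishes at 17 + 11 = day 28.

Working backward from the deadline:
To finish by day 38, final inspection (duration 6) must start no later than day 32.
Drywall feeds into final inspection (must start by day 32, minus 2-day gap → day 30); so drywall must finish by day 30 and therefore start by day 19.
So drywall can start as early as day 17 and as late as day 19, giving 19 − 17 = 2 days of slack.

2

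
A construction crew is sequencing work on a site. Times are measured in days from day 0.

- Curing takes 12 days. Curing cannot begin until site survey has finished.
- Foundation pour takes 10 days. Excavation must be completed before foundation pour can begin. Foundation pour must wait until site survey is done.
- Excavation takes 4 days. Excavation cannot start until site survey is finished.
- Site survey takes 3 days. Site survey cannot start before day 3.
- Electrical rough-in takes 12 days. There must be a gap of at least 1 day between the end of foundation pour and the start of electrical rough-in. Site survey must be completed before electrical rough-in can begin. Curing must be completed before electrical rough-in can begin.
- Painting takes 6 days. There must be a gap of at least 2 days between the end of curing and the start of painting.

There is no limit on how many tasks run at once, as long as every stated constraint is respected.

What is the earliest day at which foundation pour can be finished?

After its own release at day 3, site survey can start at day 3 and finishes at day 6.
Excavation waits on site survey (finishes day 6), so it starts at day 6 and finishes at 6 + 4 = day 10.
Foundation pour cannot start until excavation (finishes day 10); site survey (finishes day 6). The controlling bound is day 10, so foundation pour finishes at 10 + 10 = day 20.

20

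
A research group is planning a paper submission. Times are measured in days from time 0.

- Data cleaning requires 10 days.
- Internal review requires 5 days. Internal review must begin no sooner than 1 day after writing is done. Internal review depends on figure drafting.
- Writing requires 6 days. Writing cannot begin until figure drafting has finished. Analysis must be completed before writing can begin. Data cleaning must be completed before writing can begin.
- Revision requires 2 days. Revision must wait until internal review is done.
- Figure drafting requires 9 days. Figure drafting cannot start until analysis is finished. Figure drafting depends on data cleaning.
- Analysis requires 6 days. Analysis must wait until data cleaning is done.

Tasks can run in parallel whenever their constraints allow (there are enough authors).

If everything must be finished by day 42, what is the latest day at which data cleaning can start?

Revision must finish by day 42; it takes 2 days, so it must start by 42 − 2 = day 40.
Internal review feeds into revision (must start by day 40); so internal review must finish by day 40 and therefore start by day 35.
Since internal review (must start by day 35, minus 1-day gap → day 34) depends on it, writing must finish by day 34. Backing off its 6-day duration gives a latest start of day 28.
Figure drafting must finish in time for writing (must start by day 28); internal review (must start by day 35). The tightest is day 28, so figure drafting must start by 28 − 9 = day 19.
Analysis must finish in time for figure drafting (must start by day 19); writing (must start by day 28). The tightest is day 19, so analysis must start by 19 − 6 = day 13.
For data cleaning: analysis (must start by day 13); figure drafting (must start by day 19); writing (must start by day 28). The most restrictive is day 13; with a 10-day duration, data cleaning must start by day 3.

3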